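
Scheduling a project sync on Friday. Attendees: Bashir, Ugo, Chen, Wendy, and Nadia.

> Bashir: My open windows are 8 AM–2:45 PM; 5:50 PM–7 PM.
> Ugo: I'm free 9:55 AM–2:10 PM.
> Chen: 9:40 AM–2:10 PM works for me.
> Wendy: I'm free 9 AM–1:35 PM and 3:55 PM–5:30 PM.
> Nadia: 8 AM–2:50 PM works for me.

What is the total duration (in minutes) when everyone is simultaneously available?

Bashir ∩ Ugo: 09:55-14:10.
Bashir ∩ Ugo ∩ Chen: 09:55-14:10.
Bashir ∩ Ugo ∩ Chen ∩ Wendy: 09:55-13:35.
Bashir ∩ Ugo ∩ Chen ∩ Wendy ∩ Nadia: 09:55-13:35.
Those are the intersection windows.
That's a single block of 220 minutes.

220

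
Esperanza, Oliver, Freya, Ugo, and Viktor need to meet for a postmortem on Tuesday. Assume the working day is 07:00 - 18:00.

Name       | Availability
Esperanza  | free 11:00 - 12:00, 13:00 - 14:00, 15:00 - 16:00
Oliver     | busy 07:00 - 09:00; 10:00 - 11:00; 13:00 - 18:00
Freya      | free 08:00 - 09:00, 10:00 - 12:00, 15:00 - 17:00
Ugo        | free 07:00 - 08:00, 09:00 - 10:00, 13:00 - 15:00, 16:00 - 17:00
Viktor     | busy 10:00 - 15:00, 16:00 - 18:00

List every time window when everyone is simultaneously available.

none

Esperanza free: 11:00-12:00, 13:00-14:00, 15:00-16:00.
Oliver free: 09:00-10:00, 11:00-13:00 (invert busy blocks within the working day).
Freya free: 08:00-09:00, 10:00-12:00, 15:00-17:00.
Ugo free: 07:00-08:00, 09:00-10:00, 13:00-15:00, 16:00-17:00.
Viktor free: 07:00-10:00, 15:00-16:00 (invert busy blocks within the working day).
Esperanza ∩ Oliver: 11:00-12:00.
Esperanza ∩ Oliver ∩ Freya: 11:00-12:00.
Esperanza ∩ Oliver ∩ Freya ∩ Ugo: ∅.
Esperanza ∩ Oliver ∩ Freya ∩ Ugo ∩ Viktor: ∅.
There is no time when everyone is free.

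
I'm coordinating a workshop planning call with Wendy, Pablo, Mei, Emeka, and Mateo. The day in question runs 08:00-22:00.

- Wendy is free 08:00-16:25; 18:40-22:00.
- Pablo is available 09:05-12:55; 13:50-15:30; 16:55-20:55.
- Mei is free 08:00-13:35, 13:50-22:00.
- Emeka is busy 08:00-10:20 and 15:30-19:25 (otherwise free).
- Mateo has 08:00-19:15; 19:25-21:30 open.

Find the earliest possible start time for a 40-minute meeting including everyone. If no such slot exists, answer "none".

Wendy free: 08:00-16:25, 18:40-22:00.
Pablo free: 09:05-12:55, 13:50-15:30, 16:55-20:55.
Mei free: 08:00-13:35, 13:50-22:00.
Emeka free: 10:20-15:30, 19:25-22:00 (invert busy blocks within the working day).
Mateo free: 08:00-19:15, 19:25-21:30.
Wendy ∩ Pablo: 09:05-12:55, 13:50-15:30, 18:40-20:55.
Wendy ∩ Pablo ∩ Mei: 09:05-12:55, 13:50-15:30, 18:40-20:55.
Wendy ∩ Pablo ∩ Mei ∩ Emeka: 10:20-12:55, 13:50-15:30, 19:25-20:55.
Wendy ∩ Pablo ∩ Mei ∩ Emeka ∩ Mateo: 10:20-12:55, 13:50-15:30, 19:25-20:55.
The first common window of at least 40 minutes is 10:20-12:55, so the earliest start is 10:20.

10:20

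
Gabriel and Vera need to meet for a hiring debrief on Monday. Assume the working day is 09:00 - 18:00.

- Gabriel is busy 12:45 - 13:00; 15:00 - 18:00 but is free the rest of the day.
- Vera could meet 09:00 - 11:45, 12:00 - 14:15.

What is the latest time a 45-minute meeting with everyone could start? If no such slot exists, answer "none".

13:30

Gabriel free: 09:00-12:45, 13:00-15:00 (invert busy blocks within the working day).
Vera free: 09:00-11:45, 12:00-14:15.
Gabriel ∩ Vera: 09:00-11:45, 12:00-12:45, 13:00-14:15.
The last common window of at least 45 minutes is 13:00-14:15; a 45-minute meeting can start as late as 13:30 and still end by 14:15.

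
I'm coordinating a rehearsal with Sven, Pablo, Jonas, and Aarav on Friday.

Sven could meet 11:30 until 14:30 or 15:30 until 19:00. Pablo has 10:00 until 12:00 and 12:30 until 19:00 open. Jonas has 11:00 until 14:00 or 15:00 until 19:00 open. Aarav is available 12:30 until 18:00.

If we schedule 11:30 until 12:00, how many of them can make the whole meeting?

Sven, Pablo, and Jonas can make the full 11:30-12:00 slot — that's 3.

3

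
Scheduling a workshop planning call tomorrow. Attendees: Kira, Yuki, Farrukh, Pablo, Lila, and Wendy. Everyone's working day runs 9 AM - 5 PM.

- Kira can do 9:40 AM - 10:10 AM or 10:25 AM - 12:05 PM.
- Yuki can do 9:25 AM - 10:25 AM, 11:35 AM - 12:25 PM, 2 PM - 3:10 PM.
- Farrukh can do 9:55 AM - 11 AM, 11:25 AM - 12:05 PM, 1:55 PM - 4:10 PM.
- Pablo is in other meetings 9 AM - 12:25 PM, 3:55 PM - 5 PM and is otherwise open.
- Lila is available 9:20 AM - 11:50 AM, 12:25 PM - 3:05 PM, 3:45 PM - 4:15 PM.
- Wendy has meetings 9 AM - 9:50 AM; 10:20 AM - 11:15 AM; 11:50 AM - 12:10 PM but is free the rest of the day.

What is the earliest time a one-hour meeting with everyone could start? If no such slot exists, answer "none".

none

Kira free: 09:40-10:10, 10:25-12:05.
Yuki free: 09:25-10:25, 11:35-12:25, 14:00-15:10.
Farrukh free: 09:55-11:00, 11:25-12:05, 13:55-16:10.
Pablo free: 12:25-15:55 (invert busy blocks within the working day).
Lila free: 09:20-11:50, 12:25-15:05, 15:45-16:15.
Wendy free: 09:50-10:20, 11:15-11:50, 12:10-17:00 (invert busy blocks within the working day).
Kira ∩ Yuki: 09:40-10:10, 11:35-12:05.
Kira ∩ Yuki ∩ Farrukh: 09:55-10:10, 11:35-12:05.
Kira ∩ Yuki ∩ Farrukh ∩ Pablo: ∅.
Kira ∩ Yuki ∩ Farrukh ∩ Pablo ∩ Lila: ∅.
Kira ∩ Yuki ∩ Farrukh ∩ Pablo ∩ Lila ∩ Wendy: ∅.
There is no time when everyone is free.
No common window is at least 60 minutes long.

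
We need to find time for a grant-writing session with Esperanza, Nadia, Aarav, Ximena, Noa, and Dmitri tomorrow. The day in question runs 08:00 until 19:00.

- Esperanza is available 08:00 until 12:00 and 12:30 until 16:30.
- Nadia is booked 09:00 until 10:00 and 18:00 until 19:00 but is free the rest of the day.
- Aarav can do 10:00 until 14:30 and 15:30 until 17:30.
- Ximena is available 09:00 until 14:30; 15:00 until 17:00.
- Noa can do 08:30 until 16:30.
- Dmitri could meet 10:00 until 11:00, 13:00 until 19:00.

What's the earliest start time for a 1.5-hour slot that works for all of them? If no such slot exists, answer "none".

Esperanza free: 08:00-12:00, 12:30-16:30.
Nadia free: 08:00-09:00, 10:00-18:00 (invert busy blocks within the working day).
Aarav free: 10:00-14:30, 15:30-17:30.
Ximena free: 09:00-14:30, 15:00-17:00.
Noa free: 08:30-16:30.
Dmitri free: 10:00-11:00, 13:00-19:00.
Esperanza ∩ Nadia: 08:00-09:00, 10:00-12:00, 12:30-16:30.
Esperanza ∩ Nadia ∩ Aarav: 10:00-12:00, 12:30-14:30, 15:30-16:30.
Esperanza ∩ Nadia ∩ Aarav ∩ Ximena: 10:00-12:00, 12:30-14:30, 15:30-16:30.
Esperanza ∩ Nadia ∩ Aarav ∩ Ximena ∩ Noa: 10:00-12:00, 12:30-14:30, 15:30-16:30.
Esperanza ∩ Nadia ∩ Aarav ∩ Ximena ∩ Noa ∩ Dmitri: 10:00-11:00, 13:00-14:30, 15:30-16:30.
The first common window of at least 90 minutes is 13:00-14:30, so the earliest start is 13:00.

13:00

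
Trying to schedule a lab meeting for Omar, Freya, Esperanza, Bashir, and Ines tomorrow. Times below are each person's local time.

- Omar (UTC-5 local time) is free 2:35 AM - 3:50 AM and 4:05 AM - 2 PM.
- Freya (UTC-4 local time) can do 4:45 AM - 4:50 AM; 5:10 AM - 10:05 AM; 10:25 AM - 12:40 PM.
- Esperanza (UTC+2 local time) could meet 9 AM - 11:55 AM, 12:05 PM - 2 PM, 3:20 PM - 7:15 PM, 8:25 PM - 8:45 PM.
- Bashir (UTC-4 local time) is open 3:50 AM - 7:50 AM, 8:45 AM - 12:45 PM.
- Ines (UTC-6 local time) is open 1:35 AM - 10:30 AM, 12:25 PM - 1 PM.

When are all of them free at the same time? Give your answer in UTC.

08:45-08:50, 09:10-09:55, 10:05-11:50, 13:20-14:05, 14:25-16:30

Omar in UTC: 07:35-08:50, 09:05-19:00 (add 5h to convert from UTC-5).
Freya in UTC: 08:45-08:50, 09:10-14:05, 14:25-16:40 (add 4h to convert from UTC-4).
Esperanza in UTC: 07:00-09:55, 10:05-12:00, 13:20-17:15, 18:25-18:45 (subtract 2h to convert from UTC+2).
Bashir in UTC: 07:50-11:50, 12:45-16:45 (add 4h to convert from UTC-4).
Ines in UTC: 07:35-16:30, 18:25-19:00 (add 6h to convert from UTC-6).
Omar ∩ Freya: 08:45-08:50, 09:10-14:05, 14:25-16:40.
Omar ∩ Freya ∩ Esperanza: 08:45-08:50, 09:10-09:55, 10:05-12:00, 13:20-14:05, 14:25-16:40.
Omar ∩ Freya ∩ Esperanza ∩ Bashir: 08:45-08:50, 09:10-09:55, 10:05-11:50, 13:20-14:05, 14:25-16:40.
Omar ∩ Freya ∩ Esperanza ∩ Bashir ∩ Ines: 08:45-08:50, 09:10-09:55, 10:05-11:50, 13:20-14:05, 14:25-16:30.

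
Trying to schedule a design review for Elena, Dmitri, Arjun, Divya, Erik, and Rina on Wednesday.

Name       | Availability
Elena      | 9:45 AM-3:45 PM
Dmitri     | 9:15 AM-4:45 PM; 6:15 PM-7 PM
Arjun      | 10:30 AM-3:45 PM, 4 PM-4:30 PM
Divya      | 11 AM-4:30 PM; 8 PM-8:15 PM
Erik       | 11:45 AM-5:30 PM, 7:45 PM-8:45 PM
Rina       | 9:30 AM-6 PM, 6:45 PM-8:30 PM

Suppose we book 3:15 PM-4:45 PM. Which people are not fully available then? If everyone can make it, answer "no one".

Arjun, Divya, Elena

Elena: not fully free for 15:15-16:45. Dmitri: free for 15:15-16:45. Arjun: not fully free for 15:15-16:45. Divya: not fully free for 15:15-16:45. Erik: free for 15:15-16:45. Rina: free for 15:15-16:45.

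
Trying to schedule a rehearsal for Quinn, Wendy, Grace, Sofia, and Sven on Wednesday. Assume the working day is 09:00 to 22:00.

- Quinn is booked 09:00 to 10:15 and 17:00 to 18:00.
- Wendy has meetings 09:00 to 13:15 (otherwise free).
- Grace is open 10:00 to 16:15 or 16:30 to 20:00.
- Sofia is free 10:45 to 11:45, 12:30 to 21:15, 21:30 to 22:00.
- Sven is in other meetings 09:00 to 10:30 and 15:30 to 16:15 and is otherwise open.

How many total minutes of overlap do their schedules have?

285

Quinn free: 10:15-17:00, 18:00-22:00 (invert busy blocks within the working day).
Wendy free: 13:15-22:00 (invert busy blocks within the working day).
Grace free: 10:00-16:15, 16:30-20:00.
Sofia free: 10:45-11:45, 12:30-21:15, 21:30-22:00.
Sven free: 10:30-15:30, 16:15-22:00 (invert busy blocks within the working day).
Quinn ∩ Wendy: 13:15-17:00, 18:00-22:00.
Quinn ∩ Wendy ∩ Grace: 13:15-16:15, 16:30-17:00, 18:00-20:00.
Quinn ∩ Wendy ∩ Grace ∩ Sofia: 13:15-16:15, 16:30-17:00, 18:00-20:00.
Quinn ∩ Wendy ∩ Grace ∩ Sofia ∩ Sven: 13:15-15:30, 16:30-17:00, 18:00-20:00.
Summing the common windows: 135 + 30 + 120 = 285 minutes.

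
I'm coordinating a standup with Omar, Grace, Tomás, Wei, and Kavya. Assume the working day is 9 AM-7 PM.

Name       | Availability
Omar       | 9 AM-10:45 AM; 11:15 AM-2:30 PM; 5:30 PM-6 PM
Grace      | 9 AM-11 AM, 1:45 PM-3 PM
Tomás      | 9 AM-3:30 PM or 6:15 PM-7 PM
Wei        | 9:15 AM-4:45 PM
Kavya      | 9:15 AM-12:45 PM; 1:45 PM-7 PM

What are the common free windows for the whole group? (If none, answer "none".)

Omar ∩ Grace: 09:00-10:45, 13:45-14:30.
Omar ∩ Grace ∩ Tomás: 09:00-10:45, 13:45-14:30.
Omar ∩ Grace ∩ Tomás ∩ Wei: 09:15-10:45, 13:45-14:30.
Omar ∩ Grace ∩ Tomás ∩ Wei ∩ Kavya: 09:15-10:45, 13:45-14:30.

09:15-10:45, 13:45-14:30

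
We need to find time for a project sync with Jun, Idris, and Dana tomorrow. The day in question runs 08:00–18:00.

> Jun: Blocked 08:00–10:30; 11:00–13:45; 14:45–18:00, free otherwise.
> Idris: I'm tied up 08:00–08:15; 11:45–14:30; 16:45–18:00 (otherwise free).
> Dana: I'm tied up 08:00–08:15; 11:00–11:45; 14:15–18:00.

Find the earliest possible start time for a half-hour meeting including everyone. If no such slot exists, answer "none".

Jun free: 10:30-11:00, 13:45-14:45 (invert busy blocks within the working day).
Idris free: 08:15-11:45, 14:30-16:45 (invert busy blocks within the working day).
Dana free: 08:15-11:00, 11:45-14:15 (invert busy blocks within the working day).
Jun ∩ Idris: 10:30-11:00, 14:30-14:45.
Jun ∩ Idris ∩ Dana: 10:30-11:00.
The first common window of at least 30 minutes is 10:30-11:00, so the earliest start is 10:30.

10:30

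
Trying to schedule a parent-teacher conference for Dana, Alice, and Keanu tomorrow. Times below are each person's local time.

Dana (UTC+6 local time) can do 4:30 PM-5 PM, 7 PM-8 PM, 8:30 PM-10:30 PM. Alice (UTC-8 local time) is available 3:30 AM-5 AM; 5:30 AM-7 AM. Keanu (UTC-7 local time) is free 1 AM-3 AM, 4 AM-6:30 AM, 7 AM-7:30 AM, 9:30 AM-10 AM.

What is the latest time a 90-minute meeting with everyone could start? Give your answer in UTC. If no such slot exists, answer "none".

none

Dana in UTC: 10:30-11:00, 13:00-14:00, 14:30-16:30 (subtract 6h to convert from UTC+6).
Alice in UTC: 11:30-13:00, 13:30-15:00 (add 8h to convert from UTC-8).
Keanu in UTC: 08:00-10:00, 11:00-13:30, 14:00-14:30, 16:30-17:00 (add 7h to convert from UTC-7).
Dana ∩ Alice: 13:30-14:00, 14:30-15:00.
Dana ∩ Alice ∩ Keanu: ∅.
There is no time when everyone is free.
No common window is at least 90 minutes long.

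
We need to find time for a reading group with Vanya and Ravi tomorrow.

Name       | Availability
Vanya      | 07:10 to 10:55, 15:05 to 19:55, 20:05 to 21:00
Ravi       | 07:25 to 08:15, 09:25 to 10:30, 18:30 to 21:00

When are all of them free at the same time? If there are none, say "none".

07:25-08:15, 09:25-10:30, 18:30-19:55, 20:05-21:00

Vanya ∩ Ravi: 07:25-08:15, 09:25-10:30, 18:30-19:55, 20:05-21:00.
So the common availability across everyone is 07:25-08:15, 09:25-10:30, 18:30-19:55, 20:05-21:00.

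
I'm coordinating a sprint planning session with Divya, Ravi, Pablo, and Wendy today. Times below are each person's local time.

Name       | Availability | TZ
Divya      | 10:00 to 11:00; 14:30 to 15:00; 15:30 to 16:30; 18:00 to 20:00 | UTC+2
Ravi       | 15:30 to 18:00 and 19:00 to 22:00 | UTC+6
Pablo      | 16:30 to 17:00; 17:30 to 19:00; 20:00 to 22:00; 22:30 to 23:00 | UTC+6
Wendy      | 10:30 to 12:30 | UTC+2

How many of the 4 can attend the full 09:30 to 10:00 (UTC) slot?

2

Divya in UTC: 08:00-09:00, 12:30-13:00, 13:30-14:30, 16:00-18:00 (subtract 2h to convert from UTC+2).
Ravi in UTC: 09:30-12:00, 13:00-16:00 (subtract 6h to convert from UTC+6).
Pablo in UTC: 10:30-11:00, 11:30-13:00, 14:00-16:00, 16:30-17:00 (subtract 6h to convert from UTC+6).
Wendy in UTC: 08:30-10:30 (subtract 2h to convert from UTC+2).
Ravi and Wendy can make the full 09:30-10:00 slot — that's 2.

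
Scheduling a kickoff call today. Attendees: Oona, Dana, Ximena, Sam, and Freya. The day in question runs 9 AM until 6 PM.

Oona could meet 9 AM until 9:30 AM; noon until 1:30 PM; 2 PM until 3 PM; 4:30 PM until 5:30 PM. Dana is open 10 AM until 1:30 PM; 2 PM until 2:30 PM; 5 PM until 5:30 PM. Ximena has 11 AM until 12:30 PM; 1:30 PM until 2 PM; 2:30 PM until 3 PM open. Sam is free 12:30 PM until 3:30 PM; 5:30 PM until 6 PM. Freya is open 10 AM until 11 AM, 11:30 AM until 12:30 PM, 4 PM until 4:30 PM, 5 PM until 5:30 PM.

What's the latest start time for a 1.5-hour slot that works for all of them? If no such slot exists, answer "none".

Oona ∩ Dana: 12:00-13:30, 14:00-14:30, 17:00-17:30.
Oona ∩ Dana ∩ Ximena: 12:00-12:30.
Oona ∩ Dana ∩ Ximena ∩ Sam: ∅.
Oona ∩ Dana ∩ Ximena ∩ Sam ∩ Freya: ∅.
There is no time when everyone is free.
No common window is at least 90 minutes long.

none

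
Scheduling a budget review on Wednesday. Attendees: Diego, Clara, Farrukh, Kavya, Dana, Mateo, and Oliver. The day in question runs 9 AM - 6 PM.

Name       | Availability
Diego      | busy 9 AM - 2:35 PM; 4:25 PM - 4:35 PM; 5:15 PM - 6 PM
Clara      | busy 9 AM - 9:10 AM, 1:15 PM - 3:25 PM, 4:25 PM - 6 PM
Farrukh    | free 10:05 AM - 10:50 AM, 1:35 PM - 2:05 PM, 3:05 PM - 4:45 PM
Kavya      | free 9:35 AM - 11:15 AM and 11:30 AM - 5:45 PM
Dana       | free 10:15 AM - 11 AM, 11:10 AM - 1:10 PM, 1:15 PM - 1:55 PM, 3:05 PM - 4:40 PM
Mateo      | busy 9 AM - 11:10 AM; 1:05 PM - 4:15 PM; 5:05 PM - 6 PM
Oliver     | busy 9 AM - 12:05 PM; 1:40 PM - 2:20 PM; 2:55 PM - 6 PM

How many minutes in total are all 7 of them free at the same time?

Diego free: 14:35-16:25, 16:35-17:15 (invert busy blocks within the working day).
Clara free: 09:10-13:15, 15:25-16:25 (invert busy blocks within the working day).
Farrukh free: 10:05-10:50, 13:35-14:05, 15:05-16:45.
Kavya free: 09:35-11:15, 11:30-17:45.
Dana free: 10:15-11:00, 11:10-13:10, 13:15-13:55, 15:05-16:40.
Mateo free: 11:10-13:05, 16:15-17:05 (invert busy blocks within the working day).
Oliver free: 12:05-13:40, 14:20-14:55 (invert busy blocks within the working day).
Diego ∩ Clara: 15:25-16:25.
Diego ∩ Clara ∩ Farrukh: 15:25-16:25.
Diego ∩ Clara ∩ Farrukh ∩ Kavya: 15:25-16:25.
Diego ∩ Clara ∩ Farrukh ∩ Kavya ∩ Dana: 15:25-16:25.
Diego ∩ Clara ∩ Farrukh ∩ Kavya ∩ Dana ∩ Mateo: 16:15-16:25.
Diego ∩ Clara ∩ Farrukh ∩ Kavya ∩ Dana ∩ Mateo ∩ Oliver: ∅.
There is no time when everyone is free.
There is no common window, so the total is 0 minutes.

0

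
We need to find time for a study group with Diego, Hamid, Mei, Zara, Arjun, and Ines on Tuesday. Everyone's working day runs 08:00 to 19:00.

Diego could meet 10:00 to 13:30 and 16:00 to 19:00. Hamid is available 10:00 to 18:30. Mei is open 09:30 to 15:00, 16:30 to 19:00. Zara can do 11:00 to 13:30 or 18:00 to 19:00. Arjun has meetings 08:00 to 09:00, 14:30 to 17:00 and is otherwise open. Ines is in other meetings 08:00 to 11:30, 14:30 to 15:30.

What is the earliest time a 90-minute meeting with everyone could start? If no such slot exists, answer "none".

11:30

Diego free: 10:00-13:30, 16:00-19:00.
Hamid free: 10:00-18:30.
Mei free: 09:30-15:00, 16:30-19:00.
Zara free: 11:00-13:30, 18:00-19:00.
Arjun free: 09:00-14:30, 17:00-19:00 (invert busy blocks within the working day).
Ines free: 11:30-14:30, 15:30-19:00 (invert busy blocks within the working day).
Diego ∩ Hamid: 10:00-13:30, 16:00-18:30.
Diego ∩ Hamid ∩ Mei: 10:00-13:30, 16:30-18:30.
Diego ∩ Hamid ∩ Mei ∩ Zara: 11:00-13:30, 18:00-18:30.
Diego ∩ Hamid ∩ Mei ∩ Zara ∩ Arjun: 11:00-13:30, 18:00-18:30.
Diego ∩ Hamid ∩ Mei ∩ Zara ∩ Arjun ∩ Ines: 11:30-13:30, 18:00-18:30.
The first common window of at least 90 minutes is 11:30-13:30, so the earliest start is 11:30.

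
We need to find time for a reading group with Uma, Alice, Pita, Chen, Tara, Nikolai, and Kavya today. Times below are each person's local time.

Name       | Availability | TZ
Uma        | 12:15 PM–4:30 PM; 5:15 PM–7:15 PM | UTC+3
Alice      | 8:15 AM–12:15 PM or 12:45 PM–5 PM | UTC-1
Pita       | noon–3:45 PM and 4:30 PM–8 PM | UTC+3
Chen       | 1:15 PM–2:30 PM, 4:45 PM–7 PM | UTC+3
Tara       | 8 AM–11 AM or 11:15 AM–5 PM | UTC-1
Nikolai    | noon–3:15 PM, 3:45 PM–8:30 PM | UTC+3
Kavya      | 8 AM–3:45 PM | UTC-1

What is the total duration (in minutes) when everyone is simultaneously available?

Uma in UTC: 09:15-13:30, 14:15-16:15 (subtract 3h to convert from UTC+3).
Alice in UTC: 09:15-13:15, 13:45-18:00 (add 1h to convert from UTC-1).
Pita in UTC: 09:00-12:45, 13:30-17:00 (subtract 3h to convert from UTC+3).
Chen in UTC: 10:15-11:30, 13:45-16:00 (subtract 3h to convert from UTC+3).
Tara in UTC: 09:00-12:00, 12:15-18:00 (add 1h to convert from UTC-1).
Nikolai in UTC: 09:00-12:15, 12:45-17:30 (subtract 3h to convert from UTC+3).
Kavya in UTC: 09:00-16:45 (add 1h to convert from UTC-1).
Uma ∩ Alice: 09:15-13:15, 14:15-16:15.
Uma ∩ Alice ∩ Pita: 09:15-12:45, 14:15-16:15.
Uma ∩ Alice ∩ Pita ∩ Chen: 10:15-11:30, 14:15-16:00.
Uma ∩ Alice ∩ Pita ∩ Chen ∩ Tara: 10:15-11:30, 14:15-16:00.
Uma ∩ Alice ∩ Pita ∩ Chen ∩ Tara ∩ Nikolai: 10:15-11:30, 14:15-16:00.
Uma ∩ Alice ∩ Pita ∩ Chen ∩ Tara ∩ Nikolai ∩ Kavya: 10:15-11:30, 14:15-16:00.
Summing the common windows: 75 + 105 = 180 minutes.

180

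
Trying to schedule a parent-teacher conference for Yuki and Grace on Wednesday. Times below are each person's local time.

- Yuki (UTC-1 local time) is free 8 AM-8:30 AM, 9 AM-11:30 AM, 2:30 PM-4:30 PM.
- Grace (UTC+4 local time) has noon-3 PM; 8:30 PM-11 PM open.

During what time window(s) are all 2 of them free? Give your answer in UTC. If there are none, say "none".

Yuki in UTC: 09:00-09:30, 10:00-12:30, 15:30-17:30 (add 1h to convert from UTC-1).
Grace in UTC: 08:00-11:00, 16:30-19:00 (subtract 4h to convert from UTC+4).
Yuki ∩ Grace: 09:00-09:30, 10:00-11:00, 16:30-17:30.
Those are the intersection windows.

09:00-09:30, 10:00-11:00, 16:30-17:30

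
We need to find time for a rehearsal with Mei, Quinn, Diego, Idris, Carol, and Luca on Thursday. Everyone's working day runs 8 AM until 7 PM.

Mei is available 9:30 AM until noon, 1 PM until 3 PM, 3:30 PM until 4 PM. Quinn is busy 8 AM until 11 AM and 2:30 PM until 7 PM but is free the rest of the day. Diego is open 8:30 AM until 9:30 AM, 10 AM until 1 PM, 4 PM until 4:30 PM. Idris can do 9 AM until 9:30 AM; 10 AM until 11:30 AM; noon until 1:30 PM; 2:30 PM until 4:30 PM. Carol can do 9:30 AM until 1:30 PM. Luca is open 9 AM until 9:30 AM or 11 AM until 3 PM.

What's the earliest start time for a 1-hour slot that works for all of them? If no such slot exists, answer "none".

Mei free: 09:30-12:00, 13:00-15:00, 15:30-16:00.
Quinn free: 11:00-14:30 (invert busy blocks within the working day).
Diego free: 08:30-09:30, 10:00-13:00, 16:00-16:30.
Idris free: 09:00-09:30, 10:00-11:30, 12:00-13:30, 14:30-16:30.
Carol free: 09:30-13:30.
Luca free: 09:00-09:30, 11:00-15:00.
Mei ∩ Quinn: 11:00-12:00, 13:00-14:30.
Mei ∩ Quinn ∩ Diego: 11:00-12:00.
Mei ∩ Quinn ∩ Diego ∩ Idris: 11:00-11:30.
Mei ∩ Quinn ∩ Diego ∩ Idris ∩ Carol: 11:00-11:30.
Mei ∩ Quinn ∩ Diego ∩ Idris ∩ Carol ∩ Luca: 11:00-11:30.
So the common availability across everyone is 11:00-11:30.
No common window is at least 60 minutes long.

none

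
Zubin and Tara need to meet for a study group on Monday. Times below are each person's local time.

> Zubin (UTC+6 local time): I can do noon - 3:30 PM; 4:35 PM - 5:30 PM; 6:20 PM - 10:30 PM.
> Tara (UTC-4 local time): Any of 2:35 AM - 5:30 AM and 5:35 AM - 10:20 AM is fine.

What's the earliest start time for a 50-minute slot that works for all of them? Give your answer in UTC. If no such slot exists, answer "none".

Zubin in UTC: 06:00-09:30, 10:35-11:30, 12:20-16:30 (subtract 6h to convert from UTC+6).
Tara in UTC: 06:35-09:30, 09:35-14:20 (add 4h to convert from UTC-4).
Zubin ∩ Tara: 06:35-09:30, 10:35-11:30, 12:20-14:20.
So the common availability across everyone is 06:35-09:30, 10:35-11:30, 12:20-14:20.
The first common window of at least 50 minutes is 06:35-09:30, so the earliest start is 06:35.

06:35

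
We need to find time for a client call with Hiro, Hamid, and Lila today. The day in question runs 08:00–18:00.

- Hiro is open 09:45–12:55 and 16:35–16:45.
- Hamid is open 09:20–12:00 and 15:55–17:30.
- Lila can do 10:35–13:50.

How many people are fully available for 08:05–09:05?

0

nobody can make the full 08:05-09:05 slot — that's 0.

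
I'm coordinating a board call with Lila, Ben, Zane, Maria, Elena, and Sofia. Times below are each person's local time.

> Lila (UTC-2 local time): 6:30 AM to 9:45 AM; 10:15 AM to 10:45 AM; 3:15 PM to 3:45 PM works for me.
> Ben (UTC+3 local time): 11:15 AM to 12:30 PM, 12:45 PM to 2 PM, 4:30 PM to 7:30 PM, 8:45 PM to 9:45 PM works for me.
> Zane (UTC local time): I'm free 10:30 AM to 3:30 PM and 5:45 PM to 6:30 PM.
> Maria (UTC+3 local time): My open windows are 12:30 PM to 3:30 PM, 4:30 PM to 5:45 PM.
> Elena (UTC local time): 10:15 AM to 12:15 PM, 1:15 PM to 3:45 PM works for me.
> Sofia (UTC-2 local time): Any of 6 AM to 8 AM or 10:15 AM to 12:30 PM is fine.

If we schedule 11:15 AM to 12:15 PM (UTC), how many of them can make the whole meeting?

Lila in UTC: 08:30-11:45, 12:15-12:45, 17:15-17:45 (add 2h to convert from UTC-2).
Ben in UTC: 08:15-09:30, 09:45-11:00, 13:30-16:30, 17:45-18:45 (subtract 3h to convert from UTC+3).
Zane in UTC: 10:30-15:30, 17:45-18:30.
Maria in UTC: 09:30-12:30, 13:30-14:45 (subtract 3h to convert from UTC+3).
Elena in UTC: 10:15-12:15, 13:15-15:45.
Sofia in UTC: 08:00-10:00, 12:15-14:30 (add 2h to convert from UTC-2).
Zane, Maria, and Elena can make the full 11:15-12:15 slot — that's 3.

3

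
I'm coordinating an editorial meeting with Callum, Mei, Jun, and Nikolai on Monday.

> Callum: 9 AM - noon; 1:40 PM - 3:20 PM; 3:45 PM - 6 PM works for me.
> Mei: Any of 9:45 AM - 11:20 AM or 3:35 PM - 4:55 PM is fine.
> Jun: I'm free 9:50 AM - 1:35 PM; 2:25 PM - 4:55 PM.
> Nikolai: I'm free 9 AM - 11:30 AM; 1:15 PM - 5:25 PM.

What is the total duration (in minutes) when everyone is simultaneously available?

Callum ∩ Mei: 09:45-11:20, 15:45-16:55.
Callum ∩ Mei ∩ Jun: 09:50-11:20, 15:45-16:55.
Callum ∩ Mei ∩ Jun ∩ Nikolai: 09:50-11:20, 15:45-16:55.
Summing the common windows: 90 + 70 = 160 minutes.

160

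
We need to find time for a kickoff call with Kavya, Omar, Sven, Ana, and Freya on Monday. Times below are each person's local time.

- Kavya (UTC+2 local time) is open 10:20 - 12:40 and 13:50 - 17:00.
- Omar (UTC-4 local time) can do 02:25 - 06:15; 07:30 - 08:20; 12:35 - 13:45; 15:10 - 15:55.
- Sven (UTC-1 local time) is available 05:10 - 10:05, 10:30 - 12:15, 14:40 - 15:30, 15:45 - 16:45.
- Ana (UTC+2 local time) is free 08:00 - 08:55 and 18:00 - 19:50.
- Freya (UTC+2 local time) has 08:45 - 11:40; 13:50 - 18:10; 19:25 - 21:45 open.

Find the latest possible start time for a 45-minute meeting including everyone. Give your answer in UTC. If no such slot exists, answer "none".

Kavya in UTC: 08:20-10:40, 11:50-15:00 (subtract 2h to convert from UTC+2).
Omar in UTC: 06:25-10:15, 11:30-12:20, 16:35-17:45, 19:10-19:55 (add 4h to convert from UTC-4).
Sven in UTC: 06:10-11:05, 11:30-13:15, 15:40-16:30, 16:45-17:45 (add 1h to convert from UTC-1).
Ana in UTC: 06:00-06:55, 16:00-17:50 (subtract 2h to convert from UTC+2).
Freya in UTC: 06:45-09:40, 11:50-16:10, 17:25-19:45 (subtract 2h to convert from UTC+2).
Kavya ∩ Omar: 08:20-10:15, 11:50-12:20.
Kavya ∩ Omar ∩ Sven: 08:20-10:15, 11:50-12:20.
Kavya ∩ Omar ∩ Sven ∩ Ana: ∅.
Kavya ∩ Omar ∩ Sven ∩ Ana ∩ Freya: ∅.
There is no time when everyone is free.
No common window is at least 45 minutes long.

none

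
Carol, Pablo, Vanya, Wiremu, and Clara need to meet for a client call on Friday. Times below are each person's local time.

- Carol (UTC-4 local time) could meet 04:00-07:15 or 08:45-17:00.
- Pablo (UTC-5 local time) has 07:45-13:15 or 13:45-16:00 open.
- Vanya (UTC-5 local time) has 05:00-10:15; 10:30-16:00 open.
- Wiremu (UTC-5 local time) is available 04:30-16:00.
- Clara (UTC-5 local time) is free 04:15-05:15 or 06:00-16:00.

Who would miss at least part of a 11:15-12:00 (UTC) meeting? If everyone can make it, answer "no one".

Carol, Pablo

Carol in UTC: 08:00-11:15, 12:45-21:00 (add 4h to convert from UTC-4).
Pablo in UTC: 12:45-18:15, 18:45-21:00 (add 5h to convert from UTC-5).
Vanya in UTC: 10:00-15:15, 15:30-21:00 (add 5h to convert from UTC-5).
Wiremu in UTC: 09:30-21:00 (add 5h to convert from UTC-5).
Clara in UTC: 09:15-10:15, 11:00-21:00 (add 5h to convert from UTC-5).
Carol: not fully free for 11:15-12:00. Pablo: not fully free for 11:15-12:00. Vanya: free for 11:15-12:00. Wiremu: free for 11:15-12:00. Clara: free for 11:15-12:00.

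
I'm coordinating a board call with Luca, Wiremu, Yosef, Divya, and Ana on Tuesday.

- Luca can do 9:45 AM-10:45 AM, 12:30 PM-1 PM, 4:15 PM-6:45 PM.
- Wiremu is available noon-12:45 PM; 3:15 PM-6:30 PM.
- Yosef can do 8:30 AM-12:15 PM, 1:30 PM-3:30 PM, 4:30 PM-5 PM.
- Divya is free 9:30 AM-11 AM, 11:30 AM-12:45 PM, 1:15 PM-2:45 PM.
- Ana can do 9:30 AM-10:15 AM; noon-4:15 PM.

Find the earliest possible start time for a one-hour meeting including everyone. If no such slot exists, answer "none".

Luca ∩ Wiremu: 12:30-12:45, 16:15-18:30.
Luca ∩ Wiremu ∩ Yosef: 16:30-17:00.
Luca ∩ Wiremu ∩ Yosef ∩ Divya: ∅.
Luca ∩ Wiremu ∩ Yosef ∩ Divya ∩ Ana: ∅.
There is no time when everyone is free.
No common window is at least 60 minutes long.

none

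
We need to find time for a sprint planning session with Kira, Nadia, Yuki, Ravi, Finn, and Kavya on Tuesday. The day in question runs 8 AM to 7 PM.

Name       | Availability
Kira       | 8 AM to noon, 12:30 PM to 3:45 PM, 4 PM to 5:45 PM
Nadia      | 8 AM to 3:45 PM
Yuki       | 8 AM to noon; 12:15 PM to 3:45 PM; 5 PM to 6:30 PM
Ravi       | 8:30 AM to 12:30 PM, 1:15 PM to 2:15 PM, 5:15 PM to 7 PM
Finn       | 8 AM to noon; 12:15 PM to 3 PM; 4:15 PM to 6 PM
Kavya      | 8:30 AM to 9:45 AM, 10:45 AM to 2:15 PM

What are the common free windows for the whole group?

08:30-09:45, 10:45-12:00, 13:15-14:15

Kira ∩ Nadia: 08:00-12:00, 12:30-15:45.
Kira ∩ Nadia ∩ Yuki: 08:00-12:00, 12:30-15:45.
Kira ∩ Nadia ∩ Yuki ∩ Ravi: 08:30-12:00, 13:15-14:15.
Kira ∩ Nadia ∩ Yuki ∩ Ravi ∩ Finn: 08:30-12:00, 13:15-14:15.
Kira ∩ Nadia ∩ Yuki ∩ Ravi ∩ Finn ∩ Kavya: 08:30-09:45, 10:45-12:00, 13:15-14:15.
So the common availability across everyone is 08:30-09:45, 10:45-12:00, 13:15-14:15.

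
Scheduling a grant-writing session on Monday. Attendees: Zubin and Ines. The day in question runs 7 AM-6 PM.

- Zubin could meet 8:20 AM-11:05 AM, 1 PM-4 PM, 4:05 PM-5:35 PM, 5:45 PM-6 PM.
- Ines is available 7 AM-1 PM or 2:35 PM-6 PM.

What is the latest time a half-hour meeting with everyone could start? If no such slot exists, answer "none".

Zubin ∩ Ines: 08:20-11:05, 14:35-16:00, 16:05-17:35, 17:45-18:00.
The last common window of at least 30 minutes is 16:05-17:35; a 30-minute meeting can start as late as 17:05 and still end by 17:35.

17:05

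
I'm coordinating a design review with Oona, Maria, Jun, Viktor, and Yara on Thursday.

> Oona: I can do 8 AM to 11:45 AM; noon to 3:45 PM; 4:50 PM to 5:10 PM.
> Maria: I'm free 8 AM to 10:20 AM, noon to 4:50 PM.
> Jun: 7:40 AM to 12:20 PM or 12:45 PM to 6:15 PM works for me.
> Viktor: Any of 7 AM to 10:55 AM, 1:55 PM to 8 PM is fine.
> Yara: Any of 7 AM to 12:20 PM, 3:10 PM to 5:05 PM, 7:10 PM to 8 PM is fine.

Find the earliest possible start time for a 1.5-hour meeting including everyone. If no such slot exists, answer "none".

08:00

Oona ∩ Maria: 08:00-10:20, 12:00-15:45.
Oona ∩ Maria ∩ Jun: 08:00-10:20, 12:00-12:20, 12:45-15:45.
Oona ∩ Maria ∩ Jun ∩ Viktor: 08:00-10:20, 13:55-15:45.
Oona ∩ Maria ∩ Jun ∩ Viktor ∩ Yara: 08:00-10:20, 15:10-15:45.
So the common availability across everyone is 08:00-10:20, 15:10-15:45.
The first common window of at least 90 minutes is 08:00-10:20, so the earliest start is 08:00.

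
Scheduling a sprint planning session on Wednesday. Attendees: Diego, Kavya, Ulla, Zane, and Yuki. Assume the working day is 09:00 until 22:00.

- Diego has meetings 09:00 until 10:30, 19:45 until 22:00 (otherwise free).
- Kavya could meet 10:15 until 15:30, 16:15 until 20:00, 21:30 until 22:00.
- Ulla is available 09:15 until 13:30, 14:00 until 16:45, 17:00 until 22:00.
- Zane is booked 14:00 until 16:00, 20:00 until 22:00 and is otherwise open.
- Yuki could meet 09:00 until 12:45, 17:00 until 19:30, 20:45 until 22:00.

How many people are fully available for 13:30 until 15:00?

Diego free: 10:30-19:45 (invert busy blocks within the working day).
Kavya free: 10:15-15:30, 16:15-20:00, 21:30-22:00.
Ulla free: 09:15-13:30, 14:00-16:45, 17:00-22:00.
Zane free: 09:00-14:00, 16:00-20:00 (invert busy blocks within the working day).
Yuki free: 09:00-12:45, 17:00-19:30, 20:45-22:00.
Diego and Kavya can make the full 13:30-15:00 slot — that's 2.

2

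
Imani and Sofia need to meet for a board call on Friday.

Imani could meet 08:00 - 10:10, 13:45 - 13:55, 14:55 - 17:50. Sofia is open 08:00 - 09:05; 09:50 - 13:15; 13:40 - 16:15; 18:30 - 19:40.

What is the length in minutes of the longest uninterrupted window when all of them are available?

80

Imani ∩ Sofia: 08:00-09:05, 09:50-10:10, 13:45-13:55, 14:55-16:15.
The longest is 14:55-16:15 at 80 minutes.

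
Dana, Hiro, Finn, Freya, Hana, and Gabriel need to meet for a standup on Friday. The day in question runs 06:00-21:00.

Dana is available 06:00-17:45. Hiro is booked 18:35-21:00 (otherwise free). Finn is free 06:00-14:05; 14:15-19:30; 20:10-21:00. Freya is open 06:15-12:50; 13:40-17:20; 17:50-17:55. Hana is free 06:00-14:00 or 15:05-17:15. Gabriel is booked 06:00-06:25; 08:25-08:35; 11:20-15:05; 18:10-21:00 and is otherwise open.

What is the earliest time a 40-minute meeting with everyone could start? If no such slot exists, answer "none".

Dana free: 06:00-17:45.
Hiro free: 06:00-18:35 (invert busy blocks within the working day).
Finn free: 06:00-14:05, 14:15-19:30, 20:10-21:00.
Freya free: 06:15-12:50, 13:40-17:20, 17:50-17:55.
Hana free: 06:00-14:00, 15:05-17:15.
Gabriel free: 06:25-08:25, 08:35-11:20, 15:05-18:10 (invert busy blocks within the working day).
Dana ∩ Hiro: 06:00-17:45.
Dana ∩ Hiro ∩ Finn: 06:00-14:05, 14:15-17:45.
Dana ∩ Hiro ∩ Finn ∩ Freya: 06:15-12:50, 13:40-14:05, 14:15-17:20.
Dana ∩ Hiro ∩ Finn ∩ Freya ∩ Hana: 06:15-12:50, 13:40-14:00, 15:05-17:15.
Dana ∩ Hiro ∩ Finn ∩ Freya ∩ Hana ∩ Gabriel: 06:25-08:25, 08:35-11:20, 15:05-17:15.
The first common window of at least 40 minutes is 06:25-08:25, so the earliest start is 06:25.

06:25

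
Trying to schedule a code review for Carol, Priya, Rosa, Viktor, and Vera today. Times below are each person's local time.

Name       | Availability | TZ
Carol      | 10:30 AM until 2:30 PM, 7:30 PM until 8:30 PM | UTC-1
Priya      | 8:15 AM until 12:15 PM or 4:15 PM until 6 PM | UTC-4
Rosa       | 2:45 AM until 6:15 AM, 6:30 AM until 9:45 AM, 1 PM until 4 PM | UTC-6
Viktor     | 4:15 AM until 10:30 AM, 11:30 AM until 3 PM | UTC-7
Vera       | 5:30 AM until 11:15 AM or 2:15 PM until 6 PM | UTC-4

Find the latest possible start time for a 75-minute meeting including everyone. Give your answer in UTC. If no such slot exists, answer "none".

Carol in UTC: 11:30-15:30, 20:30-21:30 (add 1h to convert from UTC-1).
Priya in UTC: 12:15-16:15, 20:15-22:00 (add 4h to convert from UTC-4).
Rosa in UTC: 08:45-12:15, 12:30-15:45, 19:00-22:00 (add 6h to convert from UTC-6).
Viktor in UTC: 11:15-17:30, 18:30-22:00 (add 7h to convert from UTC-7).
Vera in UTC: 09:30-15:15, 18:15-22:00 (add 4h to convert from UTC-4).
Carol ∩ Priya: 12:15-15:30, 20:30-21:30.
Carol ∩ Priya ∩ Rosa: 12:30-15:30, 20:30-21:30.
Carol ∩ Priya ∩ Rosa ∩ Viktor: 12:30-15:30, 20:30-21:30.
Carol ∩ Priya ∩ Rosa ∩ Viktor ∩ Vera: 12:30-15:15, 20:30-21:30.
So the common availability across everyone is 12:30-15:15, 20:30-21:30.
The last common window of at least 75 minutes is 12:30-15:15; a 75-minute meeting can start as late as 14:00 and still end by 15:15.

14:00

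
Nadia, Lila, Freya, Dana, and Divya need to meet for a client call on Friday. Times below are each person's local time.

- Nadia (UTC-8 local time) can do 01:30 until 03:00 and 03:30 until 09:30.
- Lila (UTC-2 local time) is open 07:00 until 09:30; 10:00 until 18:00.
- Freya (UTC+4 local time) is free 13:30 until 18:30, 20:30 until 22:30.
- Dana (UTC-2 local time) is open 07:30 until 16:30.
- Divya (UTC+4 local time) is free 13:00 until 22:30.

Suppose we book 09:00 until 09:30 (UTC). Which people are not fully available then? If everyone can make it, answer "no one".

Dana, Freya, Nadia

Nadia in UTC: 09:30-11:00, 11:30-17:30 (add 8h to convert from UTC-8).
Lila in UTC: 09:00-11:30, 12:00-20:00 (add 2h to convert from UTC-2).
Freya in UTC: 09:30-14:30, 16:30-18:30 (subtract 4h to convert from UTC+4).
Dana in UTC: 09:30-18:30 (add 2h to convert from UTC-2).
Divya in UTC: 09:00-18:30 (subtract 4h to convert from UTC+4).
Nadia: not fully free for 09:00-09:30. Lila: free for 09:00-09:30. Freya: not fully free for 09:00-09:30. Dana: not fully free for 09:00-09:30. Divya: free for 09:00-09:30.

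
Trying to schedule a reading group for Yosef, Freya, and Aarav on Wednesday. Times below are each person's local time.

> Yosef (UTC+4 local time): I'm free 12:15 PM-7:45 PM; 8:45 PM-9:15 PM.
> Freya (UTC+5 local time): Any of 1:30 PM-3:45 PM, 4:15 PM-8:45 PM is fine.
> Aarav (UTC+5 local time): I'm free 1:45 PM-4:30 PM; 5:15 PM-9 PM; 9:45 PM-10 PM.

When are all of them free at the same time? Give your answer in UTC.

Yosef in UTC: 08:15-15:45, 16:45-17:15 (subtract 4h to convert from UTC+4).
Freya in UTC: 08:30-10:45, 11:15-15:45 (subtract 5h to convert from UTC+5).
Aarav in UTC: 08:45-11:30, 12:15-16:00, 16:45-17:00 (subtract 5h to convert from UTC+5).
Yosef ∩ Freya: 08:30-10:45, 11:15-15:45.
Yosef ∩ Freya ∩ Aarav: 08:45-10:45, 11:15-11:30, 12:15-15:45.
Those are the intersection windows.

08:45-10:45, 11:15-11:30, 12:15-15:45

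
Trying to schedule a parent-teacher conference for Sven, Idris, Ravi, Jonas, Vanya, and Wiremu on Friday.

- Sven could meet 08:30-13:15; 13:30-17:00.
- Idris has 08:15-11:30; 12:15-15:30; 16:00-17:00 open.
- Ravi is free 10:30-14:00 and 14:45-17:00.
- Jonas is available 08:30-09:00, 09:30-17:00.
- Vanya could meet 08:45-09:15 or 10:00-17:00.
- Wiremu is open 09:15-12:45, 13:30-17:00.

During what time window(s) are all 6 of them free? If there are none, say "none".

Sven ∩ Idris: 08:30-11:30, 12:15-13:15, 13:30-15:30, 16:00-17:00.
Sven ∩ Idris ∩ Ravi: 10:30-11:30, 12:15-13:15, 13:30-14:00, 14:45-15:30, 16:00-17:00.
Sven ∩ Idris ∩ Ravi ∩ Jonas: 10:30-11:30, 12:15-13:15, 13:30-14:00, 14:45-15:30, 16:00-17:00.
Sven ∩ Idris ∩ Ravi ∩ Jonas ∩ Vanya: 10:30-11:30, 12:15-13:15, 13:30-14:00, 14:45-15:30, 16:00-17:00.
Sven ∩ Idris ∩ Ravi ∩ Jonas ∩ Vanya ∩ Wiremu: 10:30-11:30, 12:15-12:45, 13:30-14:00, 14:45-15:30, 16:00-17:00.

10:30-11:30, 12:15-12:45, 13:30-14:00, 14:45-15:30, 16:00-17:00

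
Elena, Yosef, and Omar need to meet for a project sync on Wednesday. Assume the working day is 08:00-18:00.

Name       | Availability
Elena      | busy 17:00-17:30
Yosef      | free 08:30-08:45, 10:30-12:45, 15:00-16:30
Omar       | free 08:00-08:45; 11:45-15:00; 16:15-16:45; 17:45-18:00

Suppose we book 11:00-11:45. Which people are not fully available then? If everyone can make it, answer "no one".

Omar

Elena free: 08:00-17:00, 17:30-18:00 (invert busy blocks within the working day).
Yosef free: 08:30-08:45, 10:30-12:45, 15:00-16:30.
Omar free: 08:00-08:45, 11:45-15:00, 16:15-16:45, 17:45-18:00.
Elena: free for 11:00-11:45. Yosef: free for 11:00-11:45. Omar: not fully free for 11:00-11:45.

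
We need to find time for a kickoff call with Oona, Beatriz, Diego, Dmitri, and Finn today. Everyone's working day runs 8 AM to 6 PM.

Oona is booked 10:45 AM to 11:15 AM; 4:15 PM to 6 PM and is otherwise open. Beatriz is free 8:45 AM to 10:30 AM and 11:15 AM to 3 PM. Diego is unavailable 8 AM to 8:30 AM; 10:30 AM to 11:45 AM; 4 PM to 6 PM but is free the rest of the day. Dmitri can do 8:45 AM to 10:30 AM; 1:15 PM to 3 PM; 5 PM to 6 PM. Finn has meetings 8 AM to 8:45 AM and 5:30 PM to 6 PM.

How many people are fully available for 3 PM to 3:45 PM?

Oona free: 08:00-10:45, 11:15-16:15 (invert busy blocks within the working day).
Beatriz free: 08:45-10:30, 11:15-15:00.
Diego free: 08:30-10:30, 11:45-16:00 (invert busy blocks within the working day).
Dmitri free: 08:45-10:30, 13:15-15:00, 17:00-18:00.
Finn free: 08:45-17:30 (invert busy blocks within the working day).
Oona, Diego, and Finn can make the full 15:00-15:45 slot — that's 3.

3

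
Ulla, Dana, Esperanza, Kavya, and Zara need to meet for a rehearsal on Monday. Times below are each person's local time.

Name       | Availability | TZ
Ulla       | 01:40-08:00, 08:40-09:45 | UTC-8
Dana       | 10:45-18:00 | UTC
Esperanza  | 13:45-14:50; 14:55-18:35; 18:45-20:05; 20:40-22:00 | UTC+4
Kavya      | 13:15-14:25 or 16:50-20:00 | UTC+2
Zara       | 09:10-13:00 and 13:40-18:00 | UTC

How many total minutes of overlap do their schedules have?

Ulla in UTC: 09:40-16:00, 16:40-17:45 (add 8h to convert from UTC-8).
Dana in UTC: 10:45-18:00.
Esperanza in UTC: 09:45-10:50, 10:55-14:35, 14:45-16:05, 16:40-18:00 (subtract 4h to convert from UTC+4).
Kavya in UTC: 11:15-12:25, 14:50-18:00 (subtract 2h to convert from UTC+2).
Zara in UTC: 09:10-13:00, 13:40-18:00.
Ulla ∩ Dana: 10:45-16:00, 16:40-17:45.
Ulla ∩ Dana ∩ Esperanza: 10:45-10:50, 10:55-14:35, 14:45-16:00, 16:40-17:45.
Ulla ∩ Dana ∩ Esperanza ∩ Kavya: 11:15-12:25, 14:50-16:00, 16:40-17:45.
Ulla ∩ Dana ∩ Esperanza ∩ Kavya ∩ Zara: 11:15-12:25, 14:50-16:00, 16:40-17:45.
So the common availability across everyone is 11:15-12:25, 14:50-16:00, 16:40-17:45.
Summing the common windows: 70 + 70 + 65 = 205 minutes.

205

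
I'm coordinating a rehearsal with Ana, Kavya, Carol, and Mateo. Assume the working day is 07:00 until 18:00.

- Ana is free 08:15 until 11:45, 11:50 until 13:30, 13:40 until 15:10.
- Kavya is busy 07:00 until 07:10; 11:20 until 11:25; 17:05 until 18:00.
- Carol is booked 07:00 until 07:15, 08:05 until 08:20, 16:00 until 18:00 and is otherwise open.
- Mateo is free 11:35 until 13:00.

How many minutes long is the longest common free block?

Ana free: 08:15-11:45, 11:50-13:30, 13:40-15:10.
Kavya free: 07:10-11:20, 11:25-17:05 (invert busy blocks within the working day).
Carol free: 07:15-08:05, 08:20-16:00 (invert busy blocks within the working day).
Mateo free: 11:35-13:00.
Ana ∩ Kavya: 08:15-11:20, 11:25-11:45, 11:50-13:30, 13:40-15:10.
Ana ∩ Kavya ∩ Carol: 08:20-11:20, 11:25-11:45, 11:50-13:30, 13:40-15:10.
Ana ∩ Kavya ∩ Carol ∩ Mateo: 11:35-11:45, 11:50-13:00.
The longest is 11:50-13:00 at 70 minutes.

70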